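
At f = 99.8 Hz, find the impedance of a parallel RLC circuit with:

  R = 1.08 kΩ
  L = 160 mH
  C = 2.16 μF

Step 1 — Angular frequency: ω = 2π·f = 2π·99.8 = 627.1 rad/s.
Step 2 — Component impedances:
  R: Z = R = 1080 Ω
  L: Z = jωL = j·627.1·0.16 = 0 + j100.3 Ω
  C: Z = 1/(jωC) = -j/(ω·C) = 0 - j738.3 Ω
Step 3 — Parallel combination: 1/Z_total = 1/R + 1/L + 1/C; Z_total = 12.34 + j114.8 Ω = 115.4∠83.9° Ω.

Z = 12.34 + j114.8 Ω = 115.4∠83.9° Ω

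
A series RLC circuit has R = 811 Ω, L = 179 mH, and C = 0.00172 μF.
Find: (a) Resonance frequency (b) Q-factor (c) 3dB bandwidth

Step 1 — Resonance: ω₀ = 1/√(LC) = 1/√(0.179·1.72e-09) = 5.699e+04 rad/s.
Step 2 — f₀ = ω₀/(2π) = 9070 Hz.
Step 3 — Series Q: Q = ω₀L/R = 5.699e+04·0.179/811 = 12.58.
Step 4 — Bandwidth: Δω = ω₀/Q = 4531 rad/s; BW = Δω/(2π) = 721.1 Hz.

(a) f₀ = 9070 Hz  (b) Q = 12.58  (c) BW = 721.1 Hz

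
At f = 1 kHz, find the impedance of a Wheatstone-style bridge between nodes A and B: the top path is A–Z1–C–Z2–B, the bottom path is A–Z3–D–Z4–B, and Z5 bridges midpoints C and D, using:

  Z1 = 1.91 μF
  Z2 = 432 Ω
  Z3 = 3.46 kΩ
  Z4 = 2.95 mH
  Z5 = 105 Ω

Step 1 — Angular frequency: ω = 2π·f = 2π·1000 = 6283 rad/s.
Step 2 — Component impedances:
  Z1: Z = 1/(jωC) = -j/(ω·C) = 0 - j83.33 Ω
  Z2: Z = R = 432 Ω
  Z3: Z = R = 3460 Ω
  Z4: Z = jωL = j·6283·0.00295 = 0 + j18.54 Ω
  Z5: Z = R = 105 Ω
Step 3 — Bridge requires nodal analysis (the Z5 bridge couples midpoints C and D, so the two paths cannot be reduced to a simple series/parallel combination). Setting node B to ground and injecting 1 A at node A, the 3-node admittance system at A, C, D solves to V_A = Z_AB = 84.88 - j67.24 Ω = 108.3∠-38.4° Ω.

Z = 84.88 - j67.24 Ω = 108.3∠-38.4° Ω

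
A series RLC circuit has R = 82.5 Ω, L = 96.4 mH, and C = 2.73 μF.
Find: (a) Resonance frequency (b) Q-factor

Step 1 — Resonance condition Im(Z)=0 gives ω₀ = 1/√(LC).
Step 2 — ω₀ = 1/√(0.0964·2.73e-06) = 1949 rad/s.
Step 3 — f₀ = ω₀/(2π) = 310.2 Hz.
Step 4 — Series Q: Q = ω₀L/R = 1949·0.0964/82.5 = 2.278.

(a) f₀ = 310.2 Hz  (b) Q = 2.278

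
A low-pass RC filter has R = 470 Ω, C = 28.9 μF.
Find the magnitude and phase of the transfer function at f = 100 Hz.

Step 1 — Angular frequency: ω = 2π·100 = 628.3 rad/s.
Step 2 — Transfer function: H(jω) = 1/(1 + jωRC).
Step 3 — Denominator: 1 + jωRC = 1 + j·628.3·470·2.89e-05 = 1 + j8.534.
Step 4 — H = 0.01354 - j0.1156.
Step 5 — Magnitude: |H| = 0.1164 (-18.7 dB); phase: φ = -83.3°.

|H| = 0.1164 (-18.7 dB), φ = -83.3°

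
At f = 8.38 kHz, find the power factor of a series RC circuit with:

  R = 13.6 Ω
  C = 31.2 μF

Step 1 — Angular frequency: ω = 2π·f = 2π·8380 = 5.265e+04 rad/s.
Step 2 — Component impedances:
  R: Z = R = 13.6 Ω
  C: Z = 1/(jωC) = -j/(ω·C) = 0 - j0.6087 Ω
Step 3 — Series combination: Z_total = R + C = 13.6 - j0.6087 Ω = 13.61∠-2.6° Ω.
Step 4 — Power factor: PF = cos(φ) = Re(Z)/|Z| = 13.6/13.614 = 0.999.
Step 5 — Type: Im(Z) = -0.6087 ⇒ leading (phase φ = -2.6°).

PF = 0.999 (leading, φ = -2.6°)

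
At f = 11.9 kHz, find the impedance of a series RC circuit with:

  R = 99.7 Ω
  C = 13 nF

Step 1 — Angular frequency: ω = 2π·f = 2π·1.19e+04 = 7.477e+04 rad/s.
Step 2 — Component impedances:
  R: Z = R = 99.7 Ω
  C: Z = 1/(jωC) = -j/(ω·C) = 0 - j1029 Ω
Step 3 — Series combination: Z_total = R + C = 99.7 - j1029 Ω = 1034∠-84.5° Ω.

Z = 99.7 - j1029 Ω = 1034∠-84.5° Ω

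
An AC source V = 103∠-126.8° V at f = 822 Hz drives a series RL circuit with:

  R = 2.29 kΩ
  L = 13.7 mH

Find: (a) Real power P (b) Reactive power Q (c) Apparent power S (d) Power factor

Step 1 — Angular frequency: ω = 2π·f = 2π·822 = 5165 rad/s.
Step 2 — Component impedances:
  R: Z = R = 2290 Ω
  L: Z = jωL = j·5165·0.0137 = 0 + j70.76 Ω
Step 3 — Series combination: Z_total = R + L = 2290 + j70.76 Ω = 2291∠1.8° Ω.
Step 4 — Source phasor: V = 103∠-126.8° V = -61.7 - j82.48 V.
Step 5 — Current: I = V / Z = -0.02803 - j0.03515 A = 0.04496∠-128.6° A.
Step 6 — Complex power: S = V·I* = 4.628 + j0.143 VA.
Step 7 — Real power: P = Re(S) = 4.628 W.
Step 8 — Reactive power: Q = Im(S) = 0.143 VAR.
Step 9 — Apparent power: |S| = 4.631 VA.
Step 10 — Power factor: PF = P/|S| = 0.9995 (lagging).

(a) P = 4.628 W  (b) Q = 0.143 VAR  (c) S = 4.631 VA  (d) PF = 0.9995 (lagging)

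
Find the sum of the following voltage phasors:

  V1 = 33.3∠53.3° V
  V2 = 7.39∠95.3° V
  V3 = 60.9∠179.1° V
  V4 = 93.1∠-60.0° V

Step 1 — Convert each phasor to rectangular form:
  V1 = 33.3·(cos(53.3°) + j·sin(53.3°)) = 19.9 + j26.7 V
  V2 = 7.39·(cos(95.3°) + j·sin(95.3°)) = -0.6826 + j7.358 V
  V3 = 60.9·(cos(179.1°) + j·sin(179.1°)) = -60.89 + j0.9566 V
  V4 = 93.1·(cos(-60.0°) + j·sin(-60.0°)) = 46.55 - j80.63 V
Step 2 — Sum components: V_total = 4.876 - j45.61 V.
Step 3 — Convert to polar: |V_total| = 45.87 V, ∠V_total = -83.9°.

V_total = 45.87∠-83.9° V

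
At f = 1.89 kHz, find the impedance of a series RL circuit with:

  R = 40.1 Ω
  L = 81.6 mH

Step 1 — Angular frequency: ω = 2π·f = 2π·1890 = 1.188e+04 rad/s.
Step 2 — Component impedances:
  R: Z = R = 40.1 Ω
  L: Z = jωL = j·1.188e+04·0.0816 = 0 + j969 Ω
Step 3 — Series combination: Z_total = R + L = 40.1 + j969 Ω = 969.8∠87.6° Ω.

Z = 40.1 + j969 Ω = 969.8∠87.6° Ω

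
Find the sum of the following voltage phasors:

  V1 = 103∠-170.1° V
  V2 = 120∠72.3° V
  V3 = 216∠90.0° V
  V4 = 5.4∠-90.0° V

Step 1 — Convert each phasor to rectangular form:
  V1 = 103·(cos(-170.1°) + j·sin(-170.1°)) = -101.5 - j17.71 V
  V2 = 120·(cos(72.3°) + j·sin(72.3°)) = 36.48 + j114.3 V
  V3 = 216·(cos(90.0°) + j·sin(90.0°)) = 0 + j216 V
  V4 = 5.4·(cos(-90.0°) + j·sin(-90.0°)) = 0 - j5.4 V
Step 2 — Sum components: V_total = -64.98 + j307.2 V.
Step 3 — Convert to polar: |V_total| = 314 V, ∠V_total = 101.9°.

V_total = 314∠101.9° V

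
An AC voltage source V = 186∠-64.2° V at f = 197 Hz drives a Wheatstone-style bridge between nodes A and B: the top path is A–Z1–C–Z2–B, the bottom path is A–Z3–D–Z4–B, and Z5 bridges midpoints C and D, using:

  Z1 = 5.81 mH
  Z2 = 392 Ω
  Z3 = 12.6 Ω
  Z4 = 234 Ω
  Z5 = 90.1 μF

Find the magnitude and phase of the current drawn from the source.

Step 1 — Angular frequency: ω = 2π·f = 2π·197 = 1238 rad/s.
Step 2 — Component impedances:
  Z1: Z = jωL = j·1238·0.00581 = 0 + j7.192 Ω
  Z2: Z = R = 392 Ω
  Z3: Z = R = 12.6 Ω
  Z4: Z = R = 234 Ω
  Z5: Z = 1/(jωC) = -j/(ω·C) = 0 - j8.967 Ω
Step 3 — Bridge requires nodal analysis (the Z5 bridge couples midpoints C and D, so the two paths cannot be reduced to a simple series/parallel combination). Setting node B to ground and injecting 1 A at node A, the 3-node admittance system at A, C, D solves to V_A = Z_AB = 146.8 + j3.683 Ω = 146.8∠1.4° Ω.
Step 4 — Source phasor: V = 186∠-64.2° V = 80.95 - j167.5 V.
Step 5 — Ohm's law: I = V / Z_total = (80.95 - j167.5) / (146.8 + j3.683) = 0.5226 - j1.154 A.
Step 6 — Convert to polar: |I| = 1.267 A, ∠I = -65.6°.

I = 1.267∠-65.6° A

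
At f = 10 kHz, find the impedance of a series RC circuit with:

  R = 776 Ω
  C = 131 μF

Step 1 — Angular frequency: ω = 2π·f = 2π·1e+04 = 6.283e+04 rad/s.
Step 2 — Component impedances:
  R: Z = R = 776 Ω
  C: Z = 1/(jωC) = -j/(ω·C) = 0 - j0.1215 Ω
Step 3 — Series combination: Z_total = R + C = 776 - j0.1215 Ω = 776∠-0.0° Ω.

Z = 776 - j0.1215 Ω = 776∠-0.0° Ω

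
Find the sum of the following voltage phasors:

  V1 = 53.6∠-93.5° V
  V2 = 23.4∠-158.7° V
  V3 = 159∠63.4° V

Step 1 — Convert each phasor to rectangular form:
  V1 = 53.6·(cos(-93.5°) + j·sin(-93.5°)) = -3.272 - j53.5 V
  V2 = 23.4·(cos(-158.7°) + j·sin(-158.7°)) = -21.8 - j8.5 V
  V3 = 159·(cos(63.4°) + j·sin(63.4°)) = 71.19 + j142.2 V
Step 2 — Sum components: V_total = 46.12 + j80.17 V.
Step 3 — Convert to polar: |V_total| = 92.49 V, ∠V_total = 60.1°.

V_total = 92.49∠60.1° V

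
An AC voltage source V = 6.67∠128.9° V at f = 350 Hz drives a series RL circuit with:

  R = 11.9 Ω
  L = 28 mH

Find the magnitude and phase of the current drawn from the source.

Step 1 — Angular frequency: ω = 2π·f = 2π·350 = 2199 rad/s.
Step 2 — Component impedances:
  R: Z = R = 11.9 Ω
  L: Z = jωL = j·2199·0.028 = 0 + j61.58 Ω
Step 3 — Series combination: Z_total = R + L = 11.9 + j61.58 Ω = 62.71∠79.1° Ω.
Step 4 — Source phasor: V = 6.67∠128.9° V = -4.189 + j5.191 V.
Step 5 — Ohm's law: I = V / Z_total = (-4.189 + j5.191) / (11.9 + j61.58) = 0.06859 + j0.08128 A.
Step 6 — Convert to polar: |I| = 0.1064 A, ∠I = 49.8°.

I = 0.1064∠49.8° A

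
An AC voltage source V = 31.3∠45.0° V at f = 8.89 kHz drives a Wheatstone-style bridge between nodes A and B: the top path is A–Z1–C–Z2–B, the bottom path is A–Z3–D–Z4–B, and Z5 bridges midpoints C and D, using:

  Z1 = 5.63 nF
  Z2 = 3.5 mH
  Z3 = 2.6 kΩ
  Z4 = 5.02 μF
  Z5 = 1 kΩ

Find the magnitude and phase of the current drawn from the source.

Step 1 — Angular frequency: ω = 2π·f = 2π·8890 = 5.586e+04 rad/s.
Step 2 — Component impedances:
  Z1: Z = 1/(jωC) = -j/(ω·C) = 0 - j3180 Ω
  Z2: Z = jωL = j·5.586e+04·0.0035 = 0 + j195.5 Ω
  Z3: Z = R = 2600 Ω
  Z4: Z = 1/(jωC) = -j/(ω·C) = 0 - j3.566 Ω
  Z5: Z = R = 1000 Ω
Step 3 — Bridge requires nodal analysis (the Z5 bridge couples midpoints C and D, so the two paths cannot be reduced to a simple series/parallel combination). Setting node B to ground and injecting 1 A at node A, the 3-node admittance system at A, C, D solves to V_A = Z_AB = 1478 - j1272 Ω = 1950∠-40.7° Ω.
Step 4 — Source phasor: V = 31.3∠45.0° V = 22.13 + j22.13 V.
Step 5 — Ohm's law: I = V / Z_total = (22.13 + j22.13) / (1478 - j1272) = 0.001197 + j0.01601 A.
Step 6 — Convert to polar: |I| = 0.01605 A, ∠I = 85.7°.

I = 0.01605∠85.7° A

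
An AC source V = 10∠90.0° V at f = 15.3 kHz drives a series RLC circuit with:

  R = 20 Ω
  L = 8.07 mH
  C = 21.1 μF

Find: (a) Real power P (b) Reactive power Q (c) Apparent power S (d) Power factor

Step 1 — Angular frequency: ω = 2π·f = 2π·1.53e+04 = 9.613e+04 rad/s.
Step 2 — Component impedances:
  R: Z = R = 20 Ω
  L: Z = jωL = j·9.613e+04·0.00807 = 0 + j775.8 Ω
  C: Z = 1/(jωC) = -j/(ω·C) = 0 - j0.493 Ω
Step 3 — Series combination: Z_total = R + L + C = 20 + j775.3 Ω = 775.6∠88.5° Ω.
Step 4 — Source phasor: V = 10∠90.0° V = 0 + j10 V.
Step 5 — Current: I = V / Z = 0.01289 + j0.0003325 A = 0.01289∠1.5° A.
Step 6 — Complex power: S = V·I* = 0.003325 + j0.1289 VA.
Step 7 — Real power: P = Re(S) = 0.003325 W.
Step 8 — Reactive power: Q = Im(S) = 0.1289 VAR.
Step 9 — Apparent power: |S| = 0.1289 VA.
Step 10 — Power factor: PF = P/|S| = 0.02579 (lagging).

(a) P = 0.003325 W  (b) Q = 0.1289 VAR  (c) S = 0.1289 VA  (d) PF = 0.02579 (lagging)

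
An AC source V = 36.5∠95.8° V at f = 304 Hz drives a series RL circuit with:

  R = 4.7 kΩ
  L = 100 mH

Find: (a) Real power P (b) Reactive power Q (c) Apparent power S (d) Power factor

Step 1 — Angular frequency: ω = 2π·f = 2π·304 = 1910 rad/s.
Step 2 — Component impedances:
  R: Z = R = 4700 Ω
  L: Z = jωL = j·1910·0.1 = 0 + j191 Ω
Step 3 — Series combination: Z_total = R + L = 4700 + j191 Ω = 4704∠2.3° Ω.
Step 4 — Source phasor: V = 36.5∠95.8° V = -3.689 + j36.31 V.
Step 5 — Current: I = V / Z = -0.00047 + j0.007745 A = 0.00776∠93.5° A.
Step 6 — Complex power: S = V·I* = 0.283 + j0.0115 VA.
Step 7 — Real power: P = Re(S) = 0.283 W.
Step 8 — Reactive power: Q = Im(S) = 0.0115 VAR.
Step 9 — Apparent power: |S| = 0.2832 VA.
Step 10 — Power factor: PF = P/|S| = 0.9992 (lagging).

(a) P = 0.283 W  (b) Q = 0.0115 VAR  (c) S = 0.2832 VA  (d) PF = 0.9992 (lagging)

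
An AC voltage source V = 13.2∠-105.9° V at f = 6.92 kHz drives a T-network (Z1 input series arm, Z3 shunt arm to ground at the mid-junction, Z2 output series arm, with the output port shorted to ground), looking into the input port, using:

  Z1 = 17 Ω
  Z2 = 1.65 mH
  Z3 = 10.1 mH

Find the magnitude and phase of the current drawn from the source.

Step 1 — Angular frequency: ω = 2π·f = 2π·6920 = 4.348e+04 rad/s.
Step 2 — Component impedances:
  Z1: Z = R = 17 Ω
  Z2: Z = jωL = j·4.348e+04·0.00165 = 0 + j71.74 Ω
  Z3: Z = jωL = j·4.348e+04·0.0101 = 0 + j439.1 Ω
Step 3 — With the output port shorted to ground, the output series arm Z2 runs from the junction to ground; the shunt arm Z3 also runs from the junction to ground. They appear in parallel: Z3 || Z2 = 0 + j61.67 Ω.
Step 4 — Series with input arm Z1: Z_in = Z1 + (Z3 || Z2) = 17 + j61.67 Ω = 63.97∠74.6° Ω.
Step 5 — Source phasor: V = 13.2∠-105.9° V = -3.616 - j12.69 V.
Step 6 — Ohm's law: I = V / Z_total = (-3.616 - j12.69) / (17 + j61.67) = -0.2063 + j0.001757 A.
Step 7 — Convert to polar: |I| = 0.2064 A, ∠I = 179.5°.

I = 0.2064∠179.5° A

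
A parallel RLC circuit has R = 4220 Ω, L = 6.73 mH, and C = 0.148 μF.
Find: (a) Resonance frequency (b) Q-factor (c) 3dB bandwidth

Step 1 — Resonance: ω₀ = 1/√(LC) = 1/√(0.00673·1.48e-07) = 3.169e+04 rad/s.
Step 2 — f₀ = ω₀/(2π) = 5043 Hz.
Step 3 — Parallel Q: Q = R/(ω₀L) = 4220/(3.169e+04·0.00673) = 19.79.
Step 4 — Bandwidth: Δω = ω₀/Q = 1601 rad/s; BW = Δω/(2π) = 254.8 Hz.

(a) f₀ = 5043 Hz  (b) Q = 19.79  (c) BW = 254.8 Hz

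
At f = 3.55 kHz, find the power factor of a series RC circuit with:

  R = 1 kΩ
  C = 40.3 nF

Step 1 — Angular frequency: ω = 2π·f = 2π·3550 = 2.231e+04 rad/s.
Step 2 — Component impedances:
  R: Z = R = 1000 Ω
  C: Z = 1/(jωC) = -j/(ω·C) = 0 - j1112 Ω
Step 3 — Series combination: Z_total = R + C = 1000 - j1112 Ω = 1496∠-48.0° Ω.
Step 4 — Power factor: PF = cos(φ) = Re(Z)/|Z| = 1000/1495.9 = 0.6685.
Step 5 — Type: Im(Z) = -1112 ⇒ leading (phase φ = -48.0°).

PF = 0.6685 (leading, φ = -48.0°)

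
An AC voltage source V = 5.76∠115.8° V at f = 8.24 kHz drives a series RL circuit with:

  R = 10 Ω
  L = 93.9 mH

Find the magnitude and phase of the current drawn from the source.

Step 1 — Angular frequency: ω = 2π·f = 2π·8240 = 5.177e+04 rad/s.
Step 2 — Component impedances:
  R: Z = R = 10 Ω
  L: Z = jωL = j·5.177e+04·0.0939 = 0 + j4862 Ω
Step 3 — Series combination: Z_total = R + L = 10 + j4862 Ω = 4862∠89.9° Ω.
Step 4 — Source phasor: V = 5.76∠115.8° V = -2.507 + j5.186 V.
Step 5 — Ohm's law: I = V / Z_total = (-2.507 + j5.186) / (10 + j4862) = 0.001066 + j0.0005179 A.
Step 6 — Convert to polar: |I| = 0.001185 A, ∠I = 25.9°.

I = 0.001185∠25.9° A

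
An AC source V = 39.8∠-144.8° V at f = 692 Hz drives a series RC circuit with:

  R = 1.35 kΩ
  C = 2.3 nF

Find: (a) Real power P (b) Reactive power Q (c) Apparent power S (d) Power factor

Step 1 — Angular frequency: ω = 2π·f = 2π·692 = 4348 rad/s.
Step 2 — Component impedances:
  R: Z = R = 1350 Ω
  C: Z = 1/(jωC) = -j/(ω·C) = 0 - j1e+05 Ω
Step 3 — Series combination: Z_total = R + C = 1350 - j1e+05 Ω = 1e+05∠-89.2° Ω.
Step 4 — Source phasor: V = 39.8∠-144.8° V = -32.52 - j22.94 V.
Step 5 — Current: I = V / Z = 0.000225 - j0.0003283 A = 0.000398∠-55.6° A.
Step 6 — Complex power: S = V·I* = 0.0002138 - j0.01584 VA.
Step 7 — Real power: P = Re(S) = 0.0002138 W.
Step 8 — Reactive power: Q = Im(S) = -0.01584 VAR.
Step 9 — Apparent power: |S| = 0.01584 VA.
Step 10 — Power factor: PF = P/|S| = 0.0135 (leading).

(a) P = 0.0002138 W  (b) Q = -0.01584 VAR  (c) S = 0.01584 VA  (d) PF = 0.0135 (leading)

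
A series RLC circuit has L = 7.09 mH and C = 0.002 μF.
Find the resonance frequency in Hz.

Step 1 — Resonance condition Im(Z)=0 gives ω₀ = 1/√(LC).
Step 2 — ω₀ = 1/√(0.00709·2e-09) = 2.656e+05 rad/s.
Step 3 — f₀ = ω₀/(2π) = 4.227e+04 Hz.

f₀ = 4.227e+04 Hz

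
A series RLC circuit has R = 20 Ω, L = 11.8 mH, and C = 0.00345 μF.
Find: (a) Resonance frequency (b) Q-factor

Step 1 — Resonance condition Im(Z)=0 gives ω₀ = 1/√(LC).
Step 2 — ω₀ = 1/√(0.0118·3.45e-09) = 1.567e+05 rad/s.
Step 3 — f₀ = ω₀/(2π) = 2.494e+04 Hz.
Step 4 — Series Q: Q = ω₀L/R = 1.567e+05·0.0118/20 = 92.47.

(a) f₀ = 2.494e+04 Hz  (b) Q = 92.47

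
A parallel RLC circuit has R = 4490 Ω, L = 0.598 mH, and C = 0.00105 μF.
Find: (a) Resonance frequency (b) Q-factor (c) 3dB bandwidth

Step 1 — Resonance: ω₀ = 1/√(LC) = 1/√(0.000598·1.05e-09) = 1.262e+06 rad/s.
Step 2 — f₀ = ω₀/(2π) = 2.009e+05 Hz.
Step 3 — Parallel Q: Q = R/(ω₀L) = 4490/(1.262e+06·0.000598) = 5.95.
Step 4 — Bandwidth: Δω = ω₀/Q = 2.121e+05 rad/s; BW = Δω/(2π) = 3.376e+04 Hz.

(a) f₀ = 2.009e+05 Hz  (b) Q = 5.95  (c) BW = 3.376e+04 Hz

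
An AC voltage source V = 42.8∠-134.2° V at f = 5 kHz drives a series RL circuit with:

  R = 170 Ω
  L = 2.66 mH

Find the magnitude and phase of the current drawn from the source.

Step 1 — Angular frequency: ω = 2π·f = 2π·5000 = 3.142e+04 rad/s.
Step 2 — Component impedances:
  R: Z = R = 170 Ω
  L: Z = jωL = j·3.142e+04·0.00266 = 0 + j83.57 Ω
Step 3 — Series combination: Z_total = R + L = 170 + j83.57 Ω = 189.4∠26.2° Ω.
Step 4 — Source phasor: V = 42.8∠-134.2° V = -29.84 - j30.68 V.
Step 5 — Ohm's law: I = V / Z_total = (-29.84 - j30.68) / (170 + j83.57) = -0.2128 - j0.07588 A.
Step 6 — Convert to polar: |I| = 0.2259 A, ∠I = -160.4°.

I = 0.2259∠-160.4° A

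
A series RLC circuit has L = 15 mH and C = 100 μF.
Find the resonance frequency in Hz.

Step 1 — Resonance condition Im(Z)=0 gives ω₀ = 1/√(LC).
Step 2 — ω₀ = 1/√(0.015·0.0001) = 816.5 rad/s.
Step 3 — f₀ = ω₀/(2π) = 129.9 Hz.

f₀ = 129.9 Hz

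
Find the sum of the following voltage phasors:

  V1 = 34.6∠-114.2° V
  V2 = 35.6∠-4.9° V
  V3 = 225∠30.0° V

Step 1 — Convert each phasor to rectangular form:
  V1 = 34.6·(cos(-114.2°) + j·sin(-114.2°)) = -14.18 - j31.56 V
  V2 = 35.6·(cos(-4.9°) + j·sin(-4.9°)) = 35.47 - j3.041 V
  V3 = 225·(cos(30.0°) + j·sin(30.0°)) = 194.9 + j112.5 V
Step 2 — Sum components: V_total = 216.1 + j77.9 V.
Step 3 — Convert to polar: |V_total| = 229.8 V, ∠V_total = 19.8°.

V_total = 229.8∠19.8° V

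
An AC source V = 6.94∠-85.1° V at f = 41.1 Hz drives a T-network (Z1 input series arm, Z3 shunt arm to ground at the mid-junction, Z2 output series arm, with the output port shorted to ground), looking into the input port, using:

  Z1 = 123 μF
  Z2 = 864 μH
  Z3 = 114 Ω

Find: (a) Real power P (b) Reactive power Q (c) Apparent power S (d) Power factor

Step 1 — Angular frequency: ω = 2π·f = 2π·41.1 = 258.2 rad/s.
Step 2 — Component impedances:
  Z1: Z = 1/(jωC) = -j/(ω·C) = 0 - j31.48 Ω
  Z2: Z = jωL = j·258.2·0.000864 = 0 + j0.2231 Ω
  Z3: Z = R = 114 Ω
Step 3 — With the output port shorted to ground, the output series arm Z2 runs from the junction to ground; the shunt arm Z3 also runs from the junction to ground. They appear in parallel: Z3 || Z2 = 0.0004367 + j0.2231 Ω.
Step 4 — Series with input arm Z1: Z_in = Z1 + (Z3 || Z2) = 0.0004367 - j31.26 Ω = 31.26∠-90.0° Ω.
Step 5 — Source phasor: V = 6.94∠-85.1° V = 0.5928 - j6.915 V.
Step 6 — Current: I = V / Z = 0.2212 + j0.01896 A = 0.222∠4.9° A.
Step 7 — Complex power: S = V·I* = 2.152e-05 - j1.541 VA.
Step 8 — Real power: P = Re(S) = 2.152e-05 W.
Step 9 — Reactive power: Q = Im(S) = -1.541 VAR.
Step 10 — Apparent power: |S| = 1.541 VA.
Step 11 — Power factor: PF = P/|S| = 1.397e-05 (leading).

(a) P = 2.152e-05 W  (b) Q = -1.541 VAR  (c) S = 1.541 VA  (d) PF = 1.397e-05 (leading)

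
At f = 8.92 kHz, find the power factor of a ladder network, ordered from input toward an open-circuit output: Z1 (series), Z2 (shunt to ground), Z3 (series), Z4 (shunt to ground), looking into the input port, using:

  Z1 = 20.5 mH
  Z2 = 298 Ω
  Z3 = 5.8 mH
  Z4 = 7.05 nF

Step 1 — Angular frequency: ω = 2π·f = 2π·8920 = 5.605e+04 rad/s.
Step 2 — Component impedances:
  Z1: Z = jωL = j·5.605e+04·0.0205 = 0 + j1149 Ω
  Z2: Z = R = 298 Ω
  Z3: Z = jωL = j·5.605e+04·0.0058 = 0 + j325.1 Ω
  Z4: Z = 1/(jωC) = -j/(ω·C) = 0 - j2531 Ω
Step 3 — Ladder network (open output): work backward from the far end, alternating series and parallel combinations. Z_in = 292.7 + j1109 Ω = 1147∠75.2° Ω.
Step 4 — Power factor: PF = cos(φ) = Re(Z)/|Z| = 292.66/1147.4 = 0.2551.
Step 5 — Type: Im(Z) = 1109 ⇒ lagging (phase φ = 75.2°).

PF = 0.2551 (lagging, φ = 75.2°)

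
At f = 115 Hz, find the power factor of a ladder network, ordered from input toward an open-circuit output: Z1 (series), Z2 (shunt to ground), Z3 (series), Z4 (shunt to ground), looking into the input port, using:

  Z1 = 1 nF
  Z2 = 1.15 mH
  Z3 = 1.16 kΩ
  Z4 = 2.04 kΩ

Step 1 — Angular frequency: ω = 2π·f = 2π·115 = 722.6 rad/s.
Step 2 — Component impedances:
  Z1: Z = 1/(jωC) = -j/(ω·C) = 0 - j1.384e+06 Ω
  Z2: Z = jωL = j·722.6·0.00115 = 0 + j0.831 Ω
  Z3: Z = R = 1160 Ω
  Z4: Z = R = 2040 Ω
Step 3 — Ladder network (open output): work backward from the far end, alternating series and parallel combinations. Z_in = 0 - j1.384e+06 Ω = 1.384e+06∠-90.0° Ω.
Step 4 — Power factor: PF = cos(φ) = Re(Z)/|Z| = 0.0002158/1.384e+06 = 1.559e-10.
Step 5 — Type: Im(Z) = -1.384e+06 ⇒ leading (phase φ = -90.0°).

PF = 1.559e-10 (leading, φ = -90.0°)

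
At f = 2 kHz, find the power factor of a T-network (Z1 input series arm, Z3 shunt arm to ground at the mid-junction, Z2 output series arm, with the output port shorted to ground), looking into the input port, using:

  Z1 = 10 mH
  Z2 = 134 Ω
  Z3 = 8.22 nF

Step 1 — Angular frequency: ω = 2π·f = 2π·2000 = 1.257e+04 rad/s.
Step 2 — Component impedances:
  Z1: Z = jωL = j·1.257e+04·0.01 = 0 + j125.7 Ω
  Z2: Z = R = 134 Ω
  Z3: Z = 1/(jωC) = -j/(ω·C) = 0 - j9681 Ω
Step 3 — With the output port shorted to ground, the output series arm Z2 runs from the junction to ground; the shunt arm Z3 also runs from the junction to ground. They appear in parallel: Z3 || Z2 = 134 - j1.854 Ω.
Step 4 — Series with input arm Z1: Z_in = Z1 + (Z3 || Z2) = 134 + j123.8 Ω = 182.4∠42.7° Ω.
Step 5 — Power factor: PF = cos(φ) = Re(Z)/|Z| = 133.97/182.42 = 0.7344.
Step 6 — Type: Im(Z) = 123.8 ⇒ lagging (phase φ = 42.7°).

PF = 0.7344 (lagging, φ = 42.7°)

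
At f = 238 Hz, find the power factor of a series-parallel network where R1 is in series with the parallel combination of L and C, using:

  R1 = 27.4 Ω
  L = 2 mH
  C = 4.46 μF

Step 1 — Angular frequency: ω = 2π·f = 2π·238 = 1495 rad/s.
Step 2 — Component impedances:
  R1: Z = R = 27.4 Ω
  L: Z = jωL = j·1495·0.002 = 0 + j2.991 Ω
  C: Z = 1/(jωC) = -j/(ω·C) = 0 - j149.9 Ω
Step 3 — Parallel branch: L || C = 1/(1/L + 1/C) = 0 + j3.052 Ω.
Step 4 — Series with R1: Z_total = R1 + (L || C) = 27.4 + j3.052 Ω = 27.57∠6.4° Ω.
Step 5 — Power factor: PF = cos(φ) = Re(Z)/|Z| = 27.4/27.569 = 0.9939.
Step 6 — Type: Im(Z) = 3.052 ⇒ lagging (phase φ = 6.4°).

PF = 0.9939 (lagging, φ = 6.4°)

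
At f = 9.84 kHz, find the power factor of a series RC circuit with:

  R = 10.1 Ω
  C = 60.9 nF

Step 1 — Angular frequency: ω = 2π·f = 2π·9840 = 6.183e+04 rad/s.
Step 2 — Component impedances:
  R: Z = R = 10.1 Ω
  C: Z = 1/(jωC) = -j/(ω·C) = 0 - j265.6 Ω
Step 3 — Series combination: Z_total = R + C = 10.1 - j265.6 Ω = 265.8∠-87.8° Ω.
Step 4 — Power factor: PF = cos(φ) = Re(Z)/|Z| = 10.1/265.8 = 0.038.
Step 5 — Type: Im(Z) = -265.6 ⇒ leading (phase φ = -87.8°).

PF = 0.038 (leading, φ = -87.8°)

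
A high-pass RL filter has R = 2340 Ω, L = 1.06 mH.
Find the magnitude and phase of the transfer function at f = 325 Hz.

Step 1 — Angular frequency: ω = 2π·325 = 2042 rad/s.
Step 2 — Transfer function: H(jω) = jωL/(R + jωL).
Step 3 — Numerator jωL = j·2.165; denominator R + jωL = 2340 + j2.165.
Step 4 — H = 8.557e-07 + j0.000925.
Step 5 — Magnitude: |H| = 0.000925 (-60.7 dB); phase: φ = 89.9°.

|H| = 0.000925 (-60.7 dB), φ = 89.9°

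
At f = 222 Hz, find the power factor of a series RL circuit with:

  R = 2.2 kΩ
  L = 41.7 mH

Step 1 — Angular frequency: ω = 2π·f = 2π·222 = 1395 rad/s.
Step 2 — Component impedances:
  R: Z = R = 2200 Ω
  L: Z = jωL = j·1395·0.0417 = 0 + j58.17 Ω
Step 3 — Series combination: Z_total = R + L = 2200 + j58.17 Ω = 2201∠1.5° Ω.
Step 4 — Power factor: PF = cos(φ) = Re(Z)/|Z| = 2200/2200.77 = 0.9997.
Step 5 — Type: Im(Z) = 58.17 ⇒ lagging (phase φ = 1.5°).

PF = 0.9997 (lagging, φ = 1.5°)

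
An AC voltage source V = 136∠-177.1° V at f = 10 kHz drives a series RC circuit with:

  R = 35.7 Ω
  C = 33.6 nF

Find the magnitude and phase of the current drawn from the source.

Step 1 — Angular frequency: ω = 2π·f = 2π·1e+04 = 6.283e+04 rad/s.
Step 2 — Component impedances:
  R: Z = R = 35.7 Ω
  C: Z = 1/(jωC) = -j/(ω·C) = 0 - j473.7 Ω
Step 3 — Series combination: Z_total = R + C = 35.7 - j473.7 Ω = 475∠-85.7° Ω.
Step 4 — Source phasor: V = 136∠-177.1° V = -135.8 - j6.881 V.
Step 5 — Ohm's law: I = V / Z_total = (-135.8 - j6.881) / (35.7 - j473.7) = -0.007046 - j0.2862 A.
Step 6 — Convert to polar: |I| = 0.2863 A, ∠I = -91.4°.

I = 0.2863∠-91.4° A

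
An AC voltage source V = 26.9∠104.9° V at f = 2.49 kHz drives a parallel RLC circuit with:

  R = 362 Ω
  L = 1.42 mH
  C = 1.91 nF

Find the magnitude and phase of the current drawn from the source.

Step 1 — Angular frequency: ω = 2π·f = 2π·2490 = 1.565e+04 rad/s.
Step 2 — Component impedances:
  R: Z = R = 362 Ω
  L: Z = jωL = j·1.565e+04·0.00142 = 0 + j22.22 Ω
  C: Z = 1/(jωC) = -j/(ω·C) = 0 - j3.346e+04 Ω
Step 3 — Parallel combination: 1/Z_total = 1/R + 1/L + 1/C; Z_total = 1.36 + j22.15 Ω = 22.19∠86.5° Ω.
Step 4 — Source phasor: V = 26.9∠104.9° V = -6.917 + j26 V.
Step 5 — Ohm's law: I = V / Z_total = (-6.917 + j26) / (1.36 + j22.15) = 1.15 + j0.3829 A.
Step 6 — Convert to polar: |I| = 1.212 A, ∠I = 18.4°.

I = 1.212∠18.4° A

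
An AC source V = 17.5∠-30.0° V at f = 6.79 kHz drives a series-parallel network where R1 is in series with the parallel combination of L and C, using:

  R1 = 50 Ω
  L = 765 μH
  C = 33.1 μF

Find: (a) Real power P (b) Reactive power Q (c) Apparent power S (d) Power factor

Step 1 — Angular frequency: ω = 2π·f = 2π·6790 = 4.266e+04 rad/s.
Step 2 — Component impedances:
  R1: Z = R = 50 Ω
  L: Z = jωL = j·4.266e+04·0.000765 = 0 + j32.64 Ω
  C: Z = 1/(jωC) = -j/(ω·C) = 0 - j0.7081 Ω
Step 3 — Parallel branch: L || C = 1/(1/L + 1/C) = 0 - j0.7239 Ω.
Step 4 — Series with R1: Z_total = R1 + (L || C) = 50 - j0.7239 Ω = 50.01∠-0.8° Ω.
Step 5 — Source phasor: V = 17.5∠-30.0° V = 15.16 - j8.75 V.
Step 6 — Current: I = V / Z = 0.3056 - j0.1706 A = 0.35∠-29.2° A.
Step 7 — Complex power: S = V·I* = 6.124 - j0.08865 VA.
Step 8 — Real power: P = Re(S) = 6.124 W.
Step 9 — Reactive power: Q = Im(S) = -0.08865 VAR.
Step 10 — Apparent power: |S| = 6.124 VA.
Step 11 — Power factor: PF = P/|S| = 0.9999 (leading).

(a) P = 6.124 W  (b) Q = -0.08865 VAR  (c) S = 6.124 VA  (d) PF = 0.9999 (leading)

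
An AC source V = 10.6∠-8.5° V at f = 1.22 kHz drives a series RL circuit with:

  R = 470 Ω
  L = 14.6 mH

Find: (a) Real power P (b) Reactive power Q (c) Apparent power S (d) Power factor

Step 1 — Angular frequency: ω = 2π·f = 2π·1220 = 7665 rad/s.
Step 2 — Component impedances:
  R: Z = R = 470 Ω
  L: Z = jωL = j·7665·0.0146 = 0 + j111.9 Ω
Step 3 — Series combination: Z_total = R + L = 470 + j111.9 Ω = 483.1∠13.4° Ω.
Step 4 — Source phasor: V = 10.6∠-8.5° V = 10.48 - j1.567 V.
Step 5 — Current: I = V / Z = 0.02036 - j0.008181 A = 0.02194∠-21.9° A.
Step 6 — Complex power: S = V·I* = 0.2262 + j0.05387 VA.
Step 7 — Real power: P = Re(S) = 0.2262 W.
Step 8 — Reactive power: Q = Im(S) = 0.05387 VAR.
Step 9 — Apparent power: |S| = 0.2326 VA.
Step 10 — Power factor: PF = P/|S| = 0.9728 (lagging).

(a) P = 0.2262 W  (b) Q = 0.05387 VAR  (c) S = 0.2326 VA  (d) PF = 0.9728 (lagging)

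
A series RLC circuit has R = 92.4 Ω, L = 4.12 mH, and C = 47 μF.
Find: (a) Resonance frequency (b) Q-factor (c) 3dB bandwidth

Step 1 — Resonance: ω₀ = 1/√(LC) = 1/√(0.00412·4.7e-05) = 2272 rad/s.
Step 2 — f₀ = ω₀/(2π) = 361.7 Hz.
Step 3 — Series Q: Q = ω₀L/R = 2272·0.00412/92.4 = 0.1013.
Step 4 — Bandwidth: Δω = ω₀/Q = 2.243e+04 rad/s; BW = Δω/(2π) = 3569 Hz.

(a) f₀ = 361.7 Hz  (b) Q = 0.1013  (c) BW = 3569 Hz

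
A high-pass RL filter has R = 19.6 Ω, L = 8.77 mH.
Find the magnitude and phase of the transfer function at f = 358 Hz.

Step 1 — Angular frequency: ω = 2π·358 = 2249 rad/s.
Step 2 — Transfer function: H(jω) = jωL/(R + jωL).
Step 3 — Numerator jωL = j·19.73; denominator R + jωL = 19.6 + j19.73.
Step 4 — H = 0.5032 + j0.5.
Step 5 — Magnitude: |H| = 0.7094 (-3.0 dB); phase: φ = 44.8°.

|H| = 0.7094 (-3.0 dB), φ = 44.8°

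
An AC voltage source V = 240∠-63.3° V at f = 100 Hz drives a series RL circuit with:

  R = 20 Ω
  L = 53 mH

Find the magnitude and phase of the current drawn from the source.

Step 1 — Angular frequency: ω = 2π·f = 2π·100 = 628.3 rad/s.
Step 2 — Component impedances:
  R: Z = R = 20 Ω
  L: Z = jωL = j·628.3·0.053 = 0 + j33.3 Ω
Step 3 — Series combination: Z_total = R + L = 20 + j33.3 Ω = 38.85∠59.0° Ω.
Step 4 — Source phasor: V = 240∠-63.3° V = 107.8 - j214.4 V.
Step 5 — Ohm's law: I = V / Z_total = (107.8 - j214.4) / (20 + j33.3) = -3.302 - j5.222 A.
Step 6 — Convert to polar: |I| = 6.178 A, ∠I = -122.3°.

I = 6.178∠-122.3° A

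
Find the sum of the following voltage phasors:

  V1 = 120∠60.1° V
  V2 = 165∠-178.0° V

Step 1 — Convert each phasor to rectangular form:
  V1 = 120·(cos(60.1°) + j·sin(60.1°)) = 59.82 + j104 V
  V2 = 165·(cos(-178.0°) + j·sin(-178.0°)) = -164.9 - j5.758 V
Step 2 — Sum components: V_total = -105.1 + j98.27 V.
Step 3 — Convert to polar: |V_total| = 143.9 V, ∠V_total = 136.9°.

V_total = 143.9∠136.9° V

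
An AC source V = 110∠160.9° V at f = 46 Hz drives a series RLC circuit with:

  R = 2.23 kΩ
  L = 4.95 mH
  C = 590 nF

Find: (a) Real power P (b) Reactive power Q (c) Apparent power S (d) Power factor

Step 1 — Angular frequency: ω = 2π·f = 2π·46 = 289 rad/s.
Step 2 — Component impedances:
  R: Z = R = 2230 Ω
  L: Z = jωL = j·289·0.00495 = 0 + j1.431 Ω
  C: Z = 1/(jωC) = -j/(ω·C) = 0 - j5864 Ω
Step 3 — Series combination: Z_total = R + L + C = 2230 - j5863 Ω = 6273∠-69.2° Ω.
Step 4 — Source phasor: V = 110∠160.9° V = -103.9 + j35.99 V.
Step 5 — Current: I = V / Z = -0.01125 - j0.01345 A = 0.01754∠-129.9° A.
Step 6 — Complex power: S = V·I* = 0.6858 - j1.803 VA.
Step 7 — Real power: P = Re(S) = 0.6858 W.
Step 8 — Reactive power: Q = Im(S) = -1.803 VAR.
Step 9 — Apparent power: |S| = 1.929 VA.
Step 10 — Power factor: PF = P/|S| = 0.3555 (leading).

(a) P = 0.6858 W  (b) Q = -1.803 VAR  (c) S = 1.929 VA  (d) PF = 0.3555 (leading)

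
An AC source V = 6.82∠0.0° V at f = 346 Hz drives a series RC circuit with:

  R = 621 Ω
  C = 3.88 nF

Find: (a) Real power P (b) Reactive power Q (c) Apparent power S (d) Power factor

Step 1 — Angular frequency: ω = 2π·f = 2π·346 = 2174 rad/s.
Step 2 — Component impedances:
  R: Z = R = 621 Ω
  C: Z = 1/(jωC) = -j/(ω·C) = 0 - j1.186e+05 Ω
Step 3 — Series combination: Z_total = R + C = 621 - j1.186e+05 Ω = 1.186e+05∠-89.7° Ω.
Step 4 — Source phasor: V = 6.82∠0.0° V = 6.82 V.
Step 5 — Current: I = V / Z = 3.013e-07 + j5.753e-05 A = 5.753e-05∠89.7° A.
Step 6 — Complex power: S = V·I* = 2.055e-06 - j0.0003923 VA.
Step 7 — Real power: P = Re(S) = 2.055e-06 W.
Step 8 — Reactive power: Q = Im(S) = -0.0003923 VAR.
Step 9 — Apparent power: |S| = 0.0003923 VA.
Step 10 — Power factor: PF = P/|S| = 0.005238 (leading).

(a) P = 2.055e-06 W  (b) Q = -0.0003923 VAR  (c) S = 0.0003923 VA  (d) PF = 0.005238 (leading)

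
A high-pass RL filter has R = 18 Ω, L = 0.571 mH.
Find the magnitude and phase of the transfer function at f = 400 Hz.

Step 1 — Angular frequency: ω = 2π·400 = 2513 rad/s.
Step 2 — Transfer function: H(jω) = jωL/(R + jωL).
Step 3 — Numerator jωL = j·1.435; denominator R + jωL = 18 + j1.435.
Step 4 — H = 0.006316 + j0.07922.
Step 5 — Magnitude: |H| = 0.07947 (-22.0 dB); phase: φ = 85.4°.

|H| = 0.07947 (-22.0 dB), φ = 85.4°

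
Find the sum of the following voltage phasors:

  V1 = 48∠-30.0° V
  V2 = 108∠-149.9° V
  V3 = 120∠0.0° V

Step 1 — Convert each phasor to rectangular form:
  V1 = 48·(cos(-30.0°) + j·sin(-30.0°)) = 41.57 - j24 V
  V2 = 108·(cos(-149.9°) + j·sin(-149.9°)) = -93.44 - j54.16 V
  V3 = 120·(cos(0.0°) + j·sin(0.0°)) = 120 V
Step 2 — Sum components: V_total = 68.13 - j78.16 V.
Step 3 — Convert to polar: |V_total| = 103.7 V, ∠V_total = -48.9°.

V_total = 103.7∠-48.9° V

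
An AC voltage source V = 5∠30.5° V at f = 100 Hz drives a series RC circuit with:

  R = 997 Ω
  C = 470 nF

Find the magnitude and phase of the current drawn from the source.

Step 1 — Angular frequency: ω = 2π·f = 2π·100 = 628.3 rad/s.
Step 2 — Component impedances:
  R: Z = R = 997 Ω
  C: Z = 1/(jωC) = -j/(ω·C) = 0 - j3386 Ω
Step 3 — Series combination: Z_total = R + C = 997 - j3386 Ω = 3530∠-73.6° Ω.
Step 4 — Source phasor: V = 5∠30.5° V = 4.308 + j2.538 V.
Step 5 — Ohm's law: I = V / Z_total = (4.308 + j2.538) / (997 - j3386) = -0.0003449 + j0.001374 A.
Step 6 — Convert to polar: |I| = 0.001416 A, ∠I = 104.1°.

I = 0.001416∠104.1° A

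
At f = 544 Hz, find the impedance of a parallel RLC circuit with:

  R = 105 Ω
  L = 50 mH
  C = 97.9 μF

Step 1 — Angular frequency: ω = 2π·f = 2π·544 = 3418 rad/s.
Step 2 — Component impedances:
  R: Z = R = 105 Ω
  L: Z = jωL = j·3418·0.05 = 0 + j170.9 Ω
  C: Z = 1/(jωC) = -j/(ω·C) = 0 - j2.988 Ω
Step 3 — Parallel combination: 1/Z_total = 1/R + 1/L + 1/C; Z_total = 0.08803 - j3.039 Ω = 3.04∠-88.3° Ω.

Z = 0.08803 - j3.039 Ω = 3.04∠-88.3° Ω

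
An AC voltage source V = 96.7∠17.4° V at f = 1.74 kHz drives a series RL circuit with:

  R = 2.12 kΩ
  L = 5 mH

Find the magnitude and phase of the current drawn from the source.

Step 1 — Angular frequency: ω = 2π·f = 2π·1740 = 1.093e+04 rad/s.
Step 2 — Component impedances:
  R: Z = R = 2120 Ω
  L: Z = jωL = j·1.093e+04·0.005 = 0 + j54.66 Ω
Step 3 — Series combination: Z_total = R + L = 2120 + j54.66 Ω = 2121∠1.5° Ω.
Step 4 — Source phasor: V = 96.7∠17.4° V = 92.28 + j28.92 V.
Step 5 — Ohm's law: I = V / Z_total = (92.28 + j28.92) / (2120 + j54.66) = 0.04385 + j0.01251 A.
Step 6 — Convert to polar: |I| = 0.0456 A, ∠I = 15.9°.

I = 0.0456∠15.9° A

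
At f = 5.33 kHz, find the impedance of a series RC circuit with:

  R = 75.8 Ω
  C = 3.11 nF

Step 1 — Angular frequency: ω = 2π·f = 2π·5330 = 3.349e+04 rad/s.
Step 2 — Component impedances:
  R: Z = R = 75.8 Ω
  C: Z = 1/(jωC) = -j/(ω·C) = 0 - j9601 Ω
Step 3 — Series combination: Z_total = R + C = 75.8 - j9601 Ω = 9602∠-89.5° Ω.

Z = 75.8 - j9601 Ω = 9602∠-89.5° Ω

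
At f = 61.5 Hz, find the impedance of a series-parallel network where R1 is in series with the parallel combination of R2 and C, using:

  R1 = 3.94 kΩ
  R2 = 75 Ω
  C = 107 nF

Step 1 — Angular frequency: ω = 2π·f = 2π·61.5 = 386.4 rad/s.
Step 2 — Component impedances:
  R1: Z = R = 3940 Ω
  R2: Z = R = 75 Ω
  C: Z = 1/(jωC) = -j/(ω·C) = 0 - j2.419e+04 Ω
Step 3 — Parallel branch: R2 || C = 1/(1/R2 + 1/C) = 75 - j0.2326 Ω.
Step 4 — Series with R1: Z_total = R1 + (R2 || C) = 4015 - j0.2326 Ω = 4015∠-0.0° Ω.

Z = 4015 - j0.2326 Ω = 4015∠-0.0° Ω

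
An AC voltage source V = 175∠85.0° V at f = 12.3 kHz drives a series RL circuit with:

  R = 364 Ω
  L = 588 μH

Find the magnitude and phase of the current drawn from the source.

Step 1 — Angular frequency: ω = 2π·f = 2π·1.23e+04 = 7.728e+04 rad/s.
Step 2 — Component impedances:
  R: Z = R = 364 Ω
  L: Z = jωL = j·7.728e+04·0.000588 = 0 + j45.44 Ω
Step 3 — Series combination: Z_total = R + L = 364 + j45.44 Ω = 366.8∠7.1° Ω.
Step 4 — Source phasor: V = 175∠85.0° V = 15.25 + j174.3 V.
Step 5 — Ohm's law: I = V / Z_total = (15.25 + j174.3) / (364 + j45.44) = 0.1001 + j0.4664 A.
Step 6 — Convert to polar: |I| = 0.4771 A, ∠I = 77.9°.

I = 0.4771∠77.9° A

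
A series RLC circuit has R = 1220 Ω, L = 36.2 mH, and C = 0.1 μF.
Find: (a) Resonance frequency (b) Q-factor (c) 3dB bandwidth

Step 1 — Resonance: ω₀ = 1/√(LC) = 1/√(0.0362·1e-07) = 1.662e+04 rad/s.
Step 2 — f₀ = ω₀/(2π) = 2645 Hz.
Step 3 — Series Q: Q = ω₀L/R = 1.662e+04·0.0362/1220 = 0.4932.
Step 4 — Bandwidth: Δω = ω₀/Q = 3.37e+04 rad/s; BW = Δω/(2π) = 5364 Hz.

(a) f₀ = 2645 Hz  (b) Q = 0.4932  (c) BW = 5364 Hz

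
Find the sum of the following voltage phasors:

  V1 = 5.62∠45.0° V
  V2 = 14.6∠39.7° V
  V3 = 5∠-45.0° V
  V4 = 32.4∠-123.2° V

Step 1 — Convert each phasor to rectangular form:
  V1 = 5.62·(cos(45.0°) + j·sin(45.0°)) = 3.974 + j3.974 V
  V2 = 14.6·(cos(39.7°) + j·sin(39.7°)) = 11.23 + j9.326 V
  V3 = 5·(cos(-45.0°) + j·sin(-45.0°)) = 3.536 - j3.536 V
  V4 = 32.4·(cos(-123.2°) + j·sin(-123.2°)) = -17.74 - j27.11 V
Step 2 — Sum components: V_total = 1.002 - j17.35 V.
Step 3 — Convert to polar: |V_total| = 17.38 V, ∠V_total = -86.7°.

V_total = 17.38∠-86.7° V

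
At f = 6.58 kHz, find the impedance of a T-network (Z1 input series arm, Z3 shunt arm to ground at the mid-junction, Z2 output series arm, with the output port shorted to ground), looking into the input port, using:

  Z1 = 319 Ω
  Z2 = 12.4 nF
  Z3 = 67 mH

Step 1 — Angular frequency: ω = 2π·f = 2π·6580 = 4.134e+04 rad/s.
Step 2 — Component impedances:
  Z1: Z = R = 319 Ω
  Z2: Z = 1/(jωC) = -j/(ω·C) = 0 - j1951 Ω
  Z3: Z = jωL = j·4.134e+04·0.067 = 0 + j2770 Ω
Step 3 — With the output port shorted to ground, the output series arm Z2 runs from the junction to ground; the shunt arm Z3 also runs from the junction to ground. They appear in parallel: Z3 || Z2 = 0 - j6594 Ω.
Step 4 — Series with input arm Z1: Z_in = Z1 + (Z3 || Z2) = 319 - j6594 Ω = 6602∠-87.2° Ω.

Z = 319 - j6594 Ω = 6602∠-87.2° Ω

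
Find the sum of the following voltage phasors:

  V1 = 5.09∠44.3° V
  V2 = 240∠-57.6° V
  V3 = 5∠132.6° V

Step 1 — Convert each phasor to rectangular form:
  V1 = 5.09·(cos(44.3°) + j·sin(44.3°)) = 3.643 + j3.555 V
  V2 = 240·(cos(-57.6°) + j·sin(-57.6°)) = 128.6 - j202.6 V
  V3 = 5·(cos(132.6°) + j·sin(132.6°)) = -3.384 + j3.68 V
Step 2 — Sum components: V_total = 128.9 - j195.4 V.
Step 3 — Convert to polar: |V_total| = 234.1 V, ∠V_total = -56.6°.

V_total = 234.1∠-56.6° V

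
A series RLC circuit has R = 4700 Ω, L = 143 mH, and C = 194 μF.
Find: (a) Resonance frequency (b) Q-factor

Step 1 — Resonance condition Im(Z)=0 gives ω₀ = 1/√(LC).
Step 2 — ω₀ = 1/√(0.143·0.000194) = 189.9 rad/s.
Step 3 — f₀ = ω₀/(2π) = 30.22 Hz.
Step 4 — Series Q: Q = ω₀L/R = 189.9·0.143/4700 = 0.005777.

(a) f₀ = 30.22 Hz  (b) Q = 0.005777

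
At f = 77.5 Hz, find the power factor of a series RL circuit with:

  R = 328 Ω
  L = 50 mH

Step 1 — Angular frequency: ω = 2π·f = 2π·77.5 = 486.9 rad/s.
Step 2 — Component impedances:
  R: Z = R = 328 Ω
  L: Z = jωL = j·486.9·0.05 = 0 + j24.35 Ω
Step 3 — Series combination: Z_total = R + L = 328 + j24.35 Ω = 328.9∠4.2° Ω.
Step 4 — Power factor: PF = cos(φ) = Re(Z)/|Z| = 328/328.9 = 0.9973.
Step 5 — Type: Im(Z) = 24.35 ⇒ lagging (phase φ = 4.2°).

PF = 0.9973 (lagging, φ = 4.2°)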